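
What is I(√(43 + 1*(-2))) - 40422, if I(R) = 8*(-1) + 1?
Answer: -40429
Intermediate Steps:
I(R) = -7 (I(R) = -8 + 1 = -7)
I(√(43 + 1*(-2))) - 40422 = -7 - 40422 = -40429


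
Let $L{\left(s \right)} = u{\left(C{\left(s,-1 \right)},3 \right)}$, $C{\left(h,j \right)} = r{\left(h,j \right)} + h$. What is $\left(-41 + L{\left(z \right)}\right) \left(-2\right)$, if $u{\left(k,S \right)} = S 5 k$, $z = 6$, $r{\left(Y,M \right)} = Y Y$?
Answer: $-1178$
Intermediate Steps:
$r{\left(Y,M \right)} = Y^{2}$
$C{\left(h,j \right)} = h + h^{2}$ ($C{\left(h,j \right)} = h^{2} + h = h + h^{2}$)
$u{\left(k,S \right)} = 5 S k$
$L{\left(s \right)} = 15 s \left(1 + s\right)$ ($L{\left(s \right)} = 5 \cdot 3 s \left(1 + s\right) = 15 s \left(1 + s\right)$)
$\left(-41 + L{\left(z \right)}\right) \left(-2\right) = \left(-41 + 15 \cdot 6 \left(1 + 6\right)\right) \left(-2\right) = \left(-41 + 15 \cdot 6 \cdot 7\right) \left(-2\right) = \left(-41 + 630\right) \left(-2\right) = 589 \left(-2\right) = -1178$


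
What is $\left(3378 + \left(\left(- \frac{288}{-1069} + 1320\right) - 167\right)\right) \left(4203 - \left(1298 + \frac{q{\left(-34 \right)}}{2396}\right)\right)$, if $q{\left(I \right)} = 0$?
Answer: $\frac{14071607935}{1069} \approx 1.3163 \cdot 10^{7}$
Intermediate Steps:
$\left(3378 + \left(\left(- \frac{288}{-1069} + 1320\right) - 167\right)\right) \left(4203 - \left(1298 + \frac{q{\left(-34 \right)}}{2396}\right)\right) = \left(3378 + \left(\left(- \frac{288}{-1069} + 1320\right) - 167\right)\right) \left(4203 - \left(1298 + \frac{0}{2396}\right)\right) = \left(3378 + \left(\left(\left(-288\right) \left(- \frac{1}{1069}\right) + 1320\right) - 167\right)\right) \left(4203 - \left(1298 + 0 \cdot \frac{1}{2396}\right)\right) = \left(3378 + \left(\left(\frac{288}{1069} + 1320\right) - 167\right)\right) \left(4203 - 1298\right) = \left(3378 + \left(\frac{1411368}{1069} - 167\right)\right) \left(4203 + \left(-1298 + 0\right)\right) = \left(3378 + \frac{1232845}{1069}\right) \left(4203 - 1298\right) = \frac{4843927}{1069} \cdot 2905 = \frac{14071607935}{1069}$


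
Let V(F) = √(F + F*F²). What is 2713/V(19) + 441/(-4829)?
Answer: -441/4829 + 2713*√6878/6878 ≈ 32.622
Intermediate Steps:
V(F) = √(F + F³)
2713/V(19) + 441/(-4829) = 2713/(√(19 + 19³)) + 441/(-4829) = 2713/(√(19 + 6859)) + 441*(-1/4829) = 2713/(√6878) - 441/4829 = 2713*(√6878/6878) - 441/4829 = 2713*√6878/6878 - 441/4829 = -441/4829 + 2713*√6878/6878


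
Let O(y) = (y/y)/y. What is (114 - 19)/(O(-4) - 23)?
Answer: -380/93 ≈ -4.0860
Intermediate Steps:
O(y) = 1/y
(114 - 19)/(O(-4) - 23) = (114 - 19)/(1/(-4) - 23) = 95/(-¼ - 23) = 95/(-93/4) = -4/93*95 = -380/93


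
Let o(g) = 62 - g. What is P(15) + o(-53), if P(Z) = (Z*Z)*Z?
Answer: 3490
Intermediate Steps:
P(Z) = Z³ (P(Z) = Z²*Z = Z³)
P(15) + o(-53) = 15³ + (62 - 1*(-53)) = 3375 + (62 + 53) = 3375 + 115 = 3490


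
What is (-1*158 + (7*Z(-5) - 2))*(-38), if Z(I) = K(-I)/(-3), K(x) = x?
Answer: 19570/3 ≈ 6523.3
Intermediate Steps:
Z(I) = I/3 (Z(I) = -I/(-3) = -I*(-⅓) = I/3)
(-1*158 + (7*Z(-5) - 2))*(-38) = (-1*158 + (7*((⅓)*(-5)) - 2))*(-38) = (-158 + (7*(-5/3) - 2))*(-38) = (-158 + (-35/3 - 2))*(-38) = (-158 - 41/3)*(-38) = -515/3*(-38) = 19570/3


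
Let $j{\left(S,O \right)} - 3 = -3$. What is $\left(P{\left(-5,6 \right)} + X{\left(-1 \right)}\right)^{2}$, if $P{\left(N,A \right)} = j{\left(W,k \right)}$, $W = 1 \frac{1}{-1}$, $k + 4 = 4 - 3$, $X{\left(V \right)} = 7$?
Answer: $49$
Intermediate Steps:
$k = -3$ ($k = -4 + \left(4 - 3\right) = -4 + 1 = -3$)
$W = -1$ ($W = 1 \left(-1\right) = -1$)
$j{\left(S,O \right)} = 0$ ($j{\left(S,O \right)} = 3 - 3 = 0$)
$P{\left(N,A \right)} = 0$
$\left(P{\left(-5,6 \right)} + X{\left(-1 \right)}\right)^{2} = \left(0 + 7\right)^{2} = 7^{2} = 49$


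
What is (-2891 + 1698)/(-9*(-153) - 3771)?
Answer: 1193/2394 ≈ 0.49833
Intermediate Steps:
(-2891 + 1698)/(-9*(-153) - 3771) = -1193/(1377 - 3771) = -1193/(-2394) = -1193*(-1/2394) = 1193/2394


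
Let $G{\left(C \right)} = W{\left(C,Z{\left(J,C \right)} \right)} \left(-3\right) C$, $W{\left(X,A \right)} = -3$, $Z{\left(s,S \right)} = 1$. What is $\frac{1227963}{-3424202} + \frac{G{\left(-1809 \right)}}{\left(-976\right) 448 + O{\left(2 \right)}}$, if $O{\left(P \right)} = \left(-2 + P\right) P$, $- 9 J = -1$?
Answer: $- \frac{240587466531}{748612738048} \approx -0.32138$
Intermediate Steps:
$J = \frac{1}{9}$ ($J = \left(- \frac{1}{9}\right) \left(-1\right) = \frac{1}{9} \approx 0.11111$)
$O{\left(P \right)} = P \left(-2 + P\right)$
$G{\left(C \right)} = 9 C$ ($G{\left(C \right)} = \left(-3\right) \left(-3\right) C = 9 C$)
$\frac{1227963}{-3424202} + \frac{G{\left(-1809 \right)}}{\left(-976\right) 448 + O{\left(2 \right)}} = \frac{1227963}{-3424202} + \frac{9 \left(-1809\right)}{\left(-976\right) 448 + 2 \left(-2 + 2\right)} = 1227963 \left(- \frac{1}{3424202}\right) - \frac{16281}{-437248 + 2 \cdot 0} = - \frac{1227963}{3424202} - \frac{16281}{-437248 + 0} = - \frac{1227963}{3424202} - \frac{16281}{-437248} = - \frac{1227963}{3424202} - - \frac{16281}{437248} = - \frac{1227963}{3424202} + \frac{16281}{437248} = - \frac{240587466531}{748612738048}$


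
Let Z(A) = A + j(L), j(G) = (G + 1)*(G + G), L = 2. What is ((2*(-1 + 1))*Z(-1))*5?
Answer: 0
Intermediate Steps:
j(G) = 2*G*(1 + G) (j(G) = (1 + G)*(2*G) = 2*G*(1 + G))
Z(A) = 12 + A (Z(A) = A + 2*2*(1 + 2) = A + 2*2*3 = A + 12 = 12 + A)
((2*(-1 + 1))*Z(-1))*5 = ((2*(-1 + 1))*(12 - 1))*5 = ((2*0)*11)*5 = (0*11)*5 = 0*5 = 0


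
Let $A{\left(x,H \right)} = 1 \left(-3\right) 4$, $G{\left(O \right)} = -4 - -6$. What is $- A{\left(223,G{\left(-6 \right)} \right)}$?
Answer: $12$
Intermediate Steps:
$G{\left(O \right)} = 2$ ($G{\left(O \right)} = -4 + 6 = 2$)
$A{\left(x,H \right)} = -12$ ($A{\left(x,H \right)} = \left(-3\right) 4 = -12$)
$- A{\left(223,G{\left(-6 \right)} \right)} = \left(-1\right) \left(-12\right) = 12$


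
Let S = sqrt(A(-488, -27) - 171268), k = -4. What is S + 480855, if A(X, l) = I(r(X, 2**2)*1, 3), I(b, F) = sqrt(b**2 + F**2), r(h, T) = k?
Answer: 480855 + I*sqrt(171263) ≈ 4.8086e+5 + 413.84*I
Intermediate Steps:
r(h, T) = -4
I(b, F) = sqrt(F**2 + b**2)
A(X, l) = 5 (A(X, l) = sqrt(3**2 + (-4*1)**2) = sqrt(9 + (-4)**2) = sqrt(9 + 16) = sqrt(25) = 5)
S = I*sqrt(171263) (S = sqrt(5 - 171268) = sqrt(-171263) = I*sqrt(171263) ≈ 413.84*I)
S + 480855 = I*sqrt(171263) + 480855 = 480855 + I*sqrt(171263)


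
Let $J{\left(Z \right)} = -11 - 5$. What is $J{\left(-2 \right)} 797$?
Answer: $-12752$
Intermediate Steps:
$J{\left(Z \right)} = -16$ ($J{\left(Z \right)} = -11 - 5 = -16$)
$J{\left(-2 \right)} 797 = \left(-16\right) 797 = -12752$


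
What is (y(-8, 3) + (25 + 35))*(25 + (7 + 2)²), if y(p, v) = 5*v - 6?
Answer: 7314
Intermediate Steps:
y(p, v) = -6 + 5*v
(y(-8, 3) + (25 + 35))*(25 + (7 + 2)²) = ((-6 + 5*3) + (25 + 35))*(25 + (7 + 2)²) = ((-6 + 15) + 60)*(25 + 9²) = (9 + 60)*(25 + 81) = 69*106 = 7314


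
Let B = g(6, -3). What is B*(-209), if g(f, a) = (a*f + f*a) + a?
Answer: 8151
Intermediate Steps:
g(f, a) = a + 2*a*f (g(f, a) = (a*f + a*f) + a = 2*a*f + a = a + 2*a*f)
B = -39 (B = -3*(1 + 2*6) = -3*(1 + 12) = -3*13 = -39)
B*(-209) = -39*(-209) = 8151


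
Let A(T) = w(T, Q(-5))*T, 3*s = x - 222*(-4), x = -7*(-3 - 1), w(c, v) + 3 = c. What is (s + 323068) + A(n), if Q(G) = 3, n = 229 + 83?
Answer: 1259344/3 ≈ 4.1978e+5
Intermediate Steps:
n = 312
w(c, v) = -3 + c
x = 28 (x = -7*(-4) = 28)
s = 916/3 (s = (28 - 222*(-4))/3 = (28 + 888)/3 = (⅓)*916 = 916/3 ≈ 305.33)
A(T) = T*(-3 + T) (A(T) = (-3 + T)*T = T*(-3 + T))
(s + 323068) + A(n) = (916/3 + 323068) + 312*(-3 + 312) = 970120/3 + 312*309 = 970120/3 + 96408 = 1259344/3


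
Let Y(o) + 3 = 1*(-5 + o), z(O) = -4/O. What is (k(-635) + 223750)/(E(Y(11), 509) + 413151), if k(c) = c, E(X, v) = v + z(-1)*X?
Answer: 223115/413672 ≈ 0.53935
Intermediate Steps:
Y(o) = -8 + o (Y(o) = -3 + 1*(-5 + o) = -3 + (-5 + o) = -8 + o)
E(X, v) = v + 4*X (E(X, v) = v + (-4/(-1))*X = v + (-4*(-1))*X = v + 4*X)
(k(-635) + 223750)/(E(Y(11), 509) + 413151) = (-635 + 223750)/((509 + 4*(-8 + 11)) + 413151) = 223115/((509 + 4*3) + 413151) = 223115/((509 + 12) + 413151) = 223115/(521 + 413151) = 223115/413672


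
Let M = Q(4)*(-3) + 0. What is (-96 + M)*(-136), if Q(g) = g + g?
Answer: 16320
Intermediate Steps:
Q(g) = 2*g
M = -24 (M = (2*4)*(-3) + 0 = 8*(-3) + 0 = -24 + 0 = -24)
(-96 + M)*(-136) = (-96 - 24)*(-136) = -120*(-136) = 16320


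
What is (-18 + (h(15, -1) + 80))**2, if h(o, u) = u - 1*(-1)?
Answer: 3844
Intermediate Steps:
h(o, u) = 1 + u (h(o, u) = u + 1 = 1 + u)
(-18 + (h(15, -1) + 80))**2 = (-18 + ((1 - 1) + 80))**2 = (-18 + (0 + 80))**2 = (-18 + 80)**2 = 62**2 = 3844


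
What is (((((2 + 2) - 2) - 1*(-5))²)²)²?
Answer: 5764801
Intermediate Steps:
(((((2 + 2) - 2) - 1*(-5))²)²)² = ((((4 - 2) + 5)²)²)² = (((2 + 5)²)²)² = ((7²)²)² = (49²)² = 2401² = 5764801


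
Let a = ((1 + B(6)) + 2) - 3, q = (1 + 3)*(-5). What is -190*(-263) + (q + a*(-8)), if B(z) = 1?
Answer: 49942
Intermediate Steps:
q = -20 (q = 4*(-5) = -20)
a = 1 (a = ((1 + 1) + 2) - 3 = (2 + 2) - 3 = 4 - 3 = 1)
-190*(-263) + (q + a*(-8)) = -190*(-263) + (-20 + 1*(-8)) = 49970 + (-20 - 8) = 49970 - 28 = 49942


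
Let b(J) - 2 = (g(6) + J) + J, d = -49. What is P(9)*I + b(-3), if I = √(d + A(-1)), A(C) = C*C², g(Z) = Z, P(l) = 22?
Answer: 2 + 110*I*√2 ≈ 2.0 + 155.56*I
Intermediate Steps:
A(C) = C³
I = 5*I*√2 (I = √(-49 + (-1)³) = √(-49 - 1) = √(-50) = 5*I*√2 ≈ 7.0711*I)
b(J) = 8 + 2*J (b(J) = 2 + ((6 + J) + J) = 2 + (6 + 2*J) = 8 + 2*J)
P(9)*I + b(-3) = 22*(5*I*√2) + (8 + 2*(-3)) = 110*I*√2 + (8 - 6) = 110*I*√2 + 2 = 2 + 110*I*√2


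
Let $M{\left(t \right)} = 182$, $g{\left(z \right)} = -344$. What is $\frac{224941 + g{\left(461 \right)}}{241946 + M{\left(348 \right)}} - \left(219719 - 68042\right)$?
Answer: $- \frac{36725024059}{242128} \approx -1.5168 \cdot 10^{5}$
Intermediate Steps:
$\frac{224941 + g{\left(461 \right)}}{241946 + M{\left(348 \right)}} - \left(219719 - 68042\right) = \frac{224941 - 344}{241946 + 182} - \left(219719 - 68042\right) = \frac{224597}{242128} - 151677 = - \frac{36725024059}{242128}$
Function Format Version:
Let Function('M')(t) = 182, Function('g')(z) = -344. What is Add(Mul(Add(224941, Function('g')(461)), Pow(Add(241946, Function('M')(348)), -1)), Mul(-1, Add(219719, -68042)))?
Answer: Rational(-36725024059, 242128) ≈ -1.5168e+5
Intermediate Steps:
Add(Mul(Add(224941, Function('g')(461)), Pow(Add(241946, Function('M')(348)), -1)), Mul(-1, Add(219719, -68042))) = Add(Mul(Add(224941, -344), Pow(Add(241946, 182), -1)), Mul(-1, Add(219719, -68042))) = Add(Mul(224597, Pow(242128, -1)), Mul(-1, 151677)) = Add(Mul(224597, Rational(1, 242128)), -151677) = Add(Rational(224597, 242128), -151677) = Rational(-36725024059, 242128)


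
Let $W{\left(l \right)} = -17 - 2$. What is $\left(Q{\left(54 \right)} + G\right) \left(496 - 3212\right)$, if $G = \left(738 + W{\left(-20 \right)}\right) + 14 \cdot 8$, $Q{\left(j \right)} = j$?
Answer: $-2403660$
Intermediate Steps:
$W{\left(l \right)} = -19$ ($W{\left(l \right)} = -17 - 2 = -19$)
$G = 831$ ($G = \left(738 - 19\right) + 14 \cdot 8 = 719 + 112 = 831$)
$\left(Q{\left(54 \right)} + G\right) \left(496 - 3212\right) = \left(54 + 831\right) \left(496 - 3212\right) = 885 \left(-2716\right) = -2403660$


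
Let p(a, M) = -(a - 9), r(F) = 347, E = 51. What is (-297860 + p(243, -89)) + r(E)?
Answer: -297747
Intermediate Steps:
p(a, M) = 9 - a (p(a, M) = -(-9 + a) = 9 - a)
(-297860 + p(243, -89)) + r(E) = (-297860 + (9 - 1*243)) + 347 = (-297860 + (9 - 243)) + 347 = (-297860 - 234) + 347 = -298094 + 347 = -297747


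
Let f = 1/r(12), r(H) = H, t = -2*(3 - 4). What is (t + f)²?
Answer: 625/144 ≈ 4.3403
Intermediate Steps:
t = 2 (t = -2*(-1) = 2)
f = 1/12 ≈ 0.083333
(t + f)² = (2 + 1/12)² = (25/12)² = 625/144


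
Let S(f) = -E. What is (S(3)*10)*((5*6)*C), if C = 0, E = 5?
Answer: 0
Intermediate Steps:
S(f) = -5 (S(f) = -1*5 = -5)
(S(3)*10)*((5*6)*C) = (-5*10)*((5*6)*0) = -1500*0 = -50*0 = 0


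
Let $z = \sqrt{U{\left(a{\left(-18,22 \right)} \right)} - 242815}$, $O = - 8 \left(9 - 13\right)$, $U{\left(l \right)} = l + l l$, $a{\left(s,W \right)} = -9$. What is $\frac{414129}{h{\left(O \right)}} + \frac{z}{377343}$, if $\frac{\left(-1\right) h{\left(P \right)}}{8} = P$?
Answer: $- \frac{414129}{256} + \frac{i \sqrt{242743}}{377343} \approx -1617.7 + 0.0013057 i$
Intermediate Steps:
$U{\left(l \right)} = l + l^{2}$
$O = 32$ ($O = \left(-8\right) \left(-4\right) = 32$)
$z = i \sqrt{242743}$ ($z = \sqrt{- 9 \left(1 - 9\right) - 242815} = \sqrt{\left(-9\right) \left(-8\right) - 242815} = \sqrt{72 - 242815} = \sqrt{-242743} = i \sqrt{242743} \approx 492.69 i$)
$h{\left(P \right)} = - 8 P$
$\frac{414129}{h{\left(O \right)}} + \frac{z}{377343} = \frac{414129}{\left(-8\right) 32} + \frac{i \sqrt{242743}}{377343} = \frac{414129}{-256} + i \sqrt{242743} \cdot \frac{1}{377343} = 414129 \left(- \frac{1}{256}\right) + \frac{i \sqrt{242743}}{377343} = - \frac{414129}{256} + \frac{i \sqrt{242743}}{377343}$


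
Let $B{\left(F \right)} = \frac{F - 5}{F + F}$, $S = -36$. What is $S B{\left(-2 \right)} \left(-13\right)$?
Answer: $819$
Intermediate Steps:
$B{\left(F \right)} = \frac{-5 + F}{2 F}$
$S B{\left(-2 \right)} \left(-13\right) = - 36 \frac{-5 - 2}{2 \left(-2\right)} \left(-13\right) = - 36 \cdot \frac{1}{2} \left(- \frac{1}{2}\right) \left(-7\right) \left(-13\right) = \left(-36\right) \frac{7}{4} \left(-13\right) = \left(-63\right) \left(-13\right) = 819$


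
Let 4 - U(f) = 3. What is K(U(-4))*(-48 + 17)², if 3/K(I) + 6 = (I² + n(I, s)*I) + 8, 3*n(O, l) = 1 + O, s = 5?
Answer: 8649/11 ≈ 786.27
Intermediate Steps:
U(f) = 1 (U(f) = 4 - 1*3 = 4 - 3 = 1)
n(O, l) = ⅓ + O/3 (n(O, l) = (1 + O)/3 = ⅓ + O/3)
K(I) = 3/(2 + I² + I*(⅓ + I/3)) (K(I) = 3/(-6 + ((I² + (⅓ + I/3)*I) + 8)) = 3/(-6 + ((I² + I*(⅓ + I/3)) + 8)) = 3/(-6 + (8 + I² + I*(⅓ + I/3))) = 3/(2 + I² + I*(⅓ + I/3)))
K(U(-4))*(-48 + 17)² = (9/(6 + 1 + 4*1²))*(-48 + 17)² = (9/(6 + 1 + 4*1))*(-31)² = (9/(6 + 1 + 4))*961 = (9/11)*961 = 8649/11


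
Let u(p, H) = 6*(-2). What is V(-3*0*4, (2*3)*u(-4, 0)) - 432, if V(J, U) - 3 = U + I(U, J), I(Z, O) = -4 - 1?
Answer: -506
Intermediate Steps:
u(p, H) = -12
I(Z, O) = -5
V(J, U) = -2 + U (V(J, U) = 3 + (U - 5) = 3 + (-5 + U) = -2 + U)
V(-3*0*4, (2*3)*u(-4, 0)) - 432 = (-2 + (2*3)*(-12)) - 432 = (-2 + 6*(-12)) - 432 = (-2 - 72) - 432 = -74 - 432 = -506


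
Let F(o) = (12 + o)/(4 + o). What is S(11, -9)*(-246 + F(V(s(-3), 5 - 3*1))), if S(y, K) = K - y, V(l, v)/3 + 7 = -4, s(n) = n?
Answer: 142260/29 ≈ 4905.5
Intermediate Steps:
V(l, v) = -33 (V(l, v) = -21 + 3*(-4) = -21 - 12 = -33)
F(o) = (12 + o)/(4 + o)
S(11, -9)*(-246 + F(V(s(-3), 5 - 3*1))) = (-9 - 1*11)*(-246 + (12 - 33)/(4 - 33)) = (-9 - 11)*(-246 - 21/(-29)) = -20*(-246 - 1/29*(-21)) = -20*(-246 + 21/29) = -20*(-7113/29) = 142260/29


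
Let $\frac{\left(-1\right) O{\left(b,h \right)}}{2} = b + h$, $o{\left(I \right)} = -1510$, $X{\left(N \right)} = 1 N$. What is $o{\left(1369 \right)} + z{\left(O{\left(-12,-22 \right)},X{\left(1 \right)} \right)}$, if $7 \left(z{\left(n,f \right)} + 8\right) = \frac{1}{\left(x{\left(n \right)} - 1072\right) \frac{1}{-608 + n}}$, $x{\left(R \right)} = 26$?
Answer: $- \frac{5557128}{3661} \approx -1517.9$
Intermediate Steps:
$X{\left(N \right)} = N$
$O{\left(b,h \right)} = - 2 b - 2 h$ ($O{\left(b,h \right)} = - 2 \left(b + h\right) = - 2 b - 2 h$)
$z{\left(n,f \right)} = - \frac{28984}{3661} - \frac{n}{7322}$ ($z{\left(n,f \right)} = -8 + \frac{1}{7 \frac{26 - 1072}{-608 + n}} = -8 + \frac{1}{7 \left(- \frac{1046}{-608 + n}\right)} = -8 + \frac{\frac{304}{523} - \frac{n}{1046}}{7} = -8 - \left(- \frac{304}{3661} + \frac{n}{7322}\right) = - \frac{28984}{3661} - \frac{n}{7322}$)
$o{\left(1369 \right)} + z{\left(O{\left(-12,-22 \right)},X{\left(1 \right)} \right)} = -1510 - \left(\frac{28984}{3661} + \frac{\left(-2\right) \left(-12\right) - -44}{7322}\right) = -1510 - \left(\frac{28984}{3661} + \frac{24 + 44}{7322}\right) = -1510 - \frac{29018}{3661} = - \frac{5557128}{3661}$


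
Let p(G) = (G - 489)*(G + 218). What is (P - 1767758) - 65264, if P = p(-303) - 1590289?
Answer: -3355991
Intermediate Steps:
p(G) = (-489 + G)*(218 + G)
P = -1522969 (P = (-106602 + (-303)² - 271*(-303)) - 1590289 = (-106602 + 91809 + 82113) - 1590289 = 67320 - 1590289 = -1522969)
(P - 1767758) - 65264 = (-1522969 - 1767758) - 65264 = -3290727 - 65264 = -3355991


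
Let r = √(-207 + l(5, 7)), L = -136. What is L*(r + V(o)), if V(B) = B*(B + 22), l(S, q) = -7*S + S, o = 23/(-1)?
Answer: -3128 - 136*I*√237 ≈ -3128.0 - 2093.7*I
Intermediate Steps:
o = -23 (o = 23*(-1) = -23)
l(S, q) = -6*S
r = I*√237 (r = √(-207 - 6*5) = √(-207 - 30) = √(-237) = I*√237 ≈ 15.395*I)
V(B) = B*(22 + B)
L*(r + V(o)) = -136*(I*√237 - 23*(22 - 23)) = -136*(I*√237 - 23*(-1)) = -136*(I*√237 + 23) = -136*(23 + I*√237) = -3128 - 136*I*√237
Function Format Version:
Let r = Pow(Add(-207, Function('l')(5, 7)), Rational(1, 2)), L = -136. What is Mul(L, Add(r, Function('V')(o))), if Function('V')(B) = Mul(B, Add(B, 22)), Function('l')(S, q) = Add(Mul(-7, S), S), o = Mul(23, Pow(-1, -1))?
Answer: Add(-3128, Mul(-136, I, Pow(237, Rational(1, 2)))) ≈ Add(-3128.0, Mul(-2093.7, I))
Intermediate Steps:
o = -23 (o = Mul(23, -1) = -23)
Function('l')(S, q) = Mul(-6, S)
r = Mul(I, Pow(237, Rational(1, 2))) (r = Pow(Add(-207, Mul(-6, 5)), Rational(1, 2)) = Pow(Add(-207, -30), Rational(1, 2)) = Pow(-237, Rational(1, 2)) = Mul(I, Pow(237, Rational(1, 2))) ≈ Mul(15.395, I))
Function('V')(B) = Mul(B, Add(22, B))
Mul(L, Add(r, Function('V')(o))) = Mul(-136, Add(Mul(I, Pow(237, Rational(1, 2))), Mul(-23, Add(22, -23)))) = Mul(-136, Add(Mul(I, Pow(237, Rational(1, 2))), Mul(-23, -1))) = Mul(-136, Add(Mul(I, Pow(237, Rational(1, 2))), 23)) = Mul(-136, Add(23, Mul(I, Pow(237, Rational(1, 2))))) = Add(-3128, Mul(-136, I, Pow(237, Rational(1, 2))))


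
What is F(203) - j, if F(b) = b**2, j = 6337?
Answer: 34872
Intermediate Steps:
F(203) - j = 203**2 - 1*6337 = 41209 - 6337 = 34872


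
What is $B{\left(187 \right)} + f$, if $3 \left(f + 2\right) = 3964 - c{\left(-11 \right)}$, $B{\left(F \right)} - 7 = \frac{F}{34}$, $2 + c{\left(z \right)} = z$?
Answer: $\frac{8017}{6} \approx 1336.2$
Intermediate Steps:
$c{\left(z \right)} = -2 + z$
$B{\left(F \right)} = 7 + \frac{F}{34}$
$f = \frac{3971}{3}$ ($f = -2 + \frac{3964 - \left(-2 - 11\right)}{3} = -2 + \frac{3964 - -13}{3} = -2 + \frac{3964 + 13}{3} = -2 + \frac{1}{3} \cdot 3977 = -2 + \frac{3977}{3} = \frac{3971}{3} \approx 1323.7$)
$B{\left(187 \right)} + f = \left(7 + \frac{1}{34} \cdot 187\right) + \frac{3971}{3} = \left(7 + \frac{11}{2}\right) + \frac{3971}{3} = \frac{25}{2} + \frac{3971}{3} = \frac{8017}{6}$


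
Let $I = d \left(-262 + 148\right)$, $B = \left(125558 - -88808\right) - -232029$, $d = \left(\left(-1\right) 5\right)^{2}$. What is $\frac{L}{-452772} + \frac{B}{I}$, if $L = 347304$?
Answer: $- \frac{376120321}{2389630} \approx -157.4$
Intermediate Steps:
$d = 25$ ($d = \left(-5\right)^{2} = 25$)
$B = 446395$ ($B = \left(125558 + 88808\right) + 232029 = 214366 + 232029 = 446395$)
$I = -2850$ ($I = 25 \left(-262 + 148\right) = 25 \left(-114\right) = -2850$)
$\frac{L}{-452772} + \frac{B}{I} = \frac{347304}{-452772} + \frac{446395}{-2850} = 347304 \left(- \frac{1}{452772}\right) + 446395 \left(- \frac{1}{2850}\right) = - \frac{28942}{37731} - \frac{89279}{570} = - \frac{376120321}{2389630}$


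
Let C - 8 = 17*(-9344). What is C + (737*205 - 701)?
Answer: -8456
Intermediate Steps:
C = -158840 (C = 8 + 17*(-9344) = 8 - 158848 = -158840)
C + (737*205 - 701) = -158840 + (737*205 - 701) = -158840 + (151085 - 701) = -158840 + 150384 = -8456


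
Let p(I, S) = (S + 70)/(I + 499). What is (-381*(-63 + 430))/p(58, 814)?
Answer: -77883639/884 ≈ -88104.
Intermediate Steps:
p(I, S) = (70 + S)/(499 + I)
(-381*(-63 + 430))/p(58, 814) = (-381*(-63 + 430))/(((70 + 814)/(499 + 58))) = (-381*367)/((884/557)) = -139827/((1/557)*884) = -139827/884/557 = -139827*557/884 = -77883639/884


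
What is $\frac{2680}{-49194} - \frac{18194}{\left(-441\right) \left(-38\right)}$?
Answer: $- \frac{26109641}{22899807} \approx -1.1402$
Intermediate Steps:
$\frac{2680}{-49194} - \frac{18194}{\left(-441\right) \left(-38\right)} = 2680 \left(- \frac{1}{49194}\right) - \frac{18194}{16758} = - \frac{1340}{24597} - \frac{9097}{8379} = - \frac{26109641}{22899807}$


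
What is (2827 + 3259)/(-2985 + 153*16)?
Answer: -34/3 ≈ -11.333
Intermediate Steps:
(2827 + 3259)/(-2985 + 153*16) = 6086/(-2985 + 2448) = 6086/(-537) = 6086*(-1/537) = -34/3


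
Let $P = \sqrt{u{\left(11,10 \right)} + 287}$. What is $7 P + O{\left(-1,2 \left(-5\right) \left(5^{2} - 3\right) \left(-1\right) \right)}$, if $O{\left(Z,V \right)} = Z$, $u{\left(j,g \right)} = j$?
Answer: $-1 + 7 \sqrt{298} \approx 119.84$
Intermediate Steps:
$P = \sqrt{298}$ ($P = \sqrt{11 + 287} = \sqrt{298} \approx 17.263$)
$7 P + O{\left(-1,2 \left(-5\right) \left(5^{2} - 3\right) \left(-1\right) \right)} = 7 \sqrt{298} - 1 = -1 + 7 \sqrt{298}$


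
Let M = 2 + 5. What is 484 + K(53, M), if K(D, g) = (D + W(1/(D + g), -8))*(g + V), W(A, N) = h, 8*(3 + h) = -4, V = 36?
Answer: 5225/2 ≈ 2612.5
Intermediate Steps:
h = -7/2 (h = -3 + (⅛)*(-4) = -3 - ½ = -7/2 ≈ -3.5000)
W(A, N) = -7/2
M = 7
K(D, g) = (36 + g)*(-7/2 + D) (K(D, g) = (D - 7/2)*(g + 36) = (-7/2 + D)*(36 + g) = (36 + g)*(-7/2 + D))
484 + K(53, M) = 484 + (-126 + 36*53 - 7/2*7 + 53*7) = 484 + (-126 + 1908 - 49/2 + 371) = 484 + 4257/2 = 5225/2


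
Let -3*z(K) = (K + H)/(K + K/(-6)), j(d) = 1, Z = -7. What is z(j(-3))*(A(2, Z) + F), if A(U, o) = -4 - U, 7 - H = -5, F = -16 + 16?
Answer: 156/5 ≈ 31.200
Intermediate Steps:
F = 0
H = 12 (H = 7 - 1*(-5) = 7 + 5 = 12)
z(K) = -2*(12 + K)/(5*K) (z(K) = -(K + 12)/(3*(K + K/(-6))) = -(12 + K)/(3*(K + K*(-⅙))) = -(12 + K)/(3*(K - K/6)) = -(12 + K)/(3*(5*K/6)) = -(12 + K)*6/(5*K)/3 = -2*(12 + K)/(5*K))
z(j(-3))*(A(2, Z) + F) = ((⅖)*(-12 - 1*1)/1)*((-4 - 1*2) + 0) = ((⅖)*1*(-12 - 1))*((-4 - 2) + 0) = ((⅖)*1*(-13))*(-6 + 0) = -26/5*(-6) = 156/5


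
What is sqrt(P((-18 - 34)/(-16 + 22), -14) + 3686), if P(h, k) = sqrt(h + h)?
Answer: sqrt(33174 + 6*I*sqrt(39))/3 ≈ 60.712 + 0.034287*I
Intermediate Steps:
P(h, k) = sqrt(2)*sqrt(h) (P(h, k) = sqrt(2*h) = sqrt(2)*sqrt(h))
sqrt(P((-18 - 34)/(-16 + 22), -14) + 3686) = sqrt(sqrt(2)*sqrt((-18 - 34)/(-16 + 22)) + 3686) = sqrt(sqrt(2)*sqrt(-52/6) + 3686) = sqrt(sqrt(2)*sqrt(-52*1/6) + 3686) = sqrt(sqrt(2)*sqrt(-26/3) + 3686) = sqrt(sqrt(2)*(I*sqrt(78)/3) + 3686) = sqrt(2*I*sqrt(39)/3 + 3686) = sqrt(3686 + 2*I*sqrt(39)/3)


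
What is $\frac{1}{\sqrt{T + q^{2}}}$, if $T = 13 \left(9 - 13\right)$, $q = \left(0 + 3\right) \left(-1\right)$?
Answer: $- \frac{i \sqrt{43}}{43} \approx - 0.1525 i$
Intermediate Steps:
$q = -3$ ($q = 3 \left(-1\right) = -3$)
$T = -52$ ($T = 13 \left(-4\right) = -52$)
$\frac{1}{\sqrt{T + q^{2}}} = \frac{1}{\sqrt{-52 + \left(-3\right)^{2}}} = \frac{1}{\sqrt{-52 + 9}} = \frac{1}{\sqrt{-43}} = \frac{1}{i \sqrt{43}} = - \frac{i \sqrt{43}}{43}$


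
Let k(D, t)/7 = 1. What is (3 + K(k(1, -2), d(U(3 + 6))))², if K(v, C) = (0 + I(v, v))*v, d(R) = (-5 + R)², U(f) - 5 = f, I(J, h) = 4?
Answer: 961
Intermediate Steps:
U(f) = 5 + f
k(D, t) = 7 (k(D, t) = 7*1 = 7)
K(v, C) = 4*v (K(v, C) = (0 + 4)*v = 4*v)
(3 + K(k(1, -2), d(U(3 + 6))))² = (3 + 4*7)² = (3 + 28)² = 31² = 961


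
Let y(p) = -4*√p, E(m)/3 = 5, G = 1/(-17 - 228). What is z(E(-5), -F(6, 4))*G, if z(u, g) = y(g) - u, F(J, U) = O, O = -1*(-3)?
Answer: 3/49 + 4*I*√3/245 ≈ 0.061224 + 0.028278*I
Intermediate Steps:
G = -1/245 (G = 1/(-245) = -1/245 ≈ -0.0040816)
E(m) = 15 (E(m) = 3*5 = 15)
O = 3
F(J, U) = 3
z(u, g) = -u - 4*√g (z(u, g) = -4*√g - u = -u - 4*√g)
z(E(-5), -F(6, 4))*G = (-1*15 - 4*I*√3)*(-1/245) = (-15 - 4*I*√3)*(-1/245) = 3/49 + 4*I*√3/245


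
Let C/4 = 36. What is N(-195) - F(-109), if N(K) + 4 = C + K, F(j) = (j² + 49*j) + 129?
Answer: -6724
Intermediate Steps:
F(j) = 129 + j² + 49*j
C = 144 (C = 4*36 = 144)
N(K) = 140 + K (N(K) = -4 + (144 + K) = 140 + K)
N(-195) - F(-109) = (140 - 195) - (129 + (-109)² + 49*(-109)) = -55 - (129 + 11881 - 5341) = -55 - 1*6669 = -55 - 6669 = -6724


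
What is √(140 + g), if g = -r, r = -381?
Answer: √521 ≈ 22.825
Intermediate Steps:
g = 381 (g = -1*(-381) = 381)
√(140 + g) = √(140 + 381) = √521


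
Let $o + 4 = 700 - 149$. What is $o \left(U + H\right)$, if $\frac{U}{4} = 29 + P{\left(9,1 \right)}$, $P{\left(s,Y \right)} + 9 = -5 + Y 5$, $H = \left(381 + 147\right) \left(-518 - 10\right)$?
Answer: $-152451088$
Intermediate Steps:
$H = -278784$ ($H = 528 \left(-528\right) = -278784$)
$o = 547$ ($o = -4 + \left(700 - 149\right) = -4 + 551 = 547$)
$P{\left(s,Y \right)} = -14 + 5 Y$ ($P{\left(s,Y \right)} = -9 + \left(-5 + Y 5\right) = -9 + \left(-5 + 5 Y\right) = -14 + 5 Y$)
$U = 80$ ($U = 4 \left(29 + \left(-14 + 5 \cdot 1\right)\right) = 4 \left(29 + \left(-14 + 5\right)\right) = 4 \left(29 - 9\right) = 4 \cdot 20 = 80$)
$o \left(U + H\right) = 547 \left(80 - 278784\right) = 547 \left(-278704\right) = -152451088$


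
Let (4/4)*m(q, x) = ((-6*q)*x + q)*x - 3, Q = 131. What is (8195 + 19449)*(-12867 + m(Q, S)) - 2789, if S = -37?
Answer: -30235655433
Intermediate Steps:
m(q, x) = -3 + x*(q - 6*q*x) (m(q, x) = ((-6*q)*x + q)*x - 3 = (-6*q*x + q)*x - 3 = (q - 6*q*x)*x - 3 = x*(q - 6*q*x) - 3 = -3 + x*(q - 6*q*x))
(8195 + 19449)*(-12867 + m(Q, S)) - 2789 = (8195 + 19449)*(-12867 + (-3 + 131*(-37) - 6*131*(-37)²)) - 2789 = 27644*(-12867 + (-3 - 4847 - 6*131*1369)) - 2789 = 27644*(-12867 + (-3 - 4847 - 1076034)) - 2789 = 27644*(-12867 - 1080884) - 2789 = 27644*(-1093751) - 2789 = -30235652644 - 2789 = -30235655433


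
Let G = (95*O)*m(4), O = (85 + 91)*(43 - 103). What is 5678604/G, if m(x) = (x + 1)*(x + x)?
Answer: -473217/3344000 ≈ -0.14151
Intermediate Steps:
O = -10560 (O = 176*(-60) = -10560)
m(x) = 2*x*(1 + x) (m(x) = (1 + x)*(2*x) = 2*x*(1 + x))
G = -40128000 (G = (95*(-10560))*(2*4*(1 + 4)) = -2006400*4*5 = -1003200*40 = -40128000)
5678604/G = 5678604/(-40128000) = 5678604*(-1/40128000) = -473217/3344000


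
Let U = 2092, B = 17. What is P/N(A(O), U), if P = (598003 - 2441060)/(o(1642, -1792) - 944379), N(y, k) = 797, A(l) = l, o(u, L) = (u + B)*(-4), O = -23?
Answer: 1843057/757958955 ≈ 0.0024316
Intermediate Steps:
o(u, L) = -68 - 4*u (o(u, L) = (u + 17)*(-4) = (17 + u)*(-4) = -68 - 4*u)
P = 1843057/951015 (P = (598003 - 2441060)/((-68 - 4*1642) - 944379) = -1843057/((-68 - 6568) - 944379) = -1843057/(-6636 - 944379) = -1843057/(-951015) = -1843057*(-1/951015) = 1843057/951015 ≈ 1.9380)
P/N(A(O), U) = (1843057/951015)/797 = (1843057/951015)*(1/797) = 1843057/757958955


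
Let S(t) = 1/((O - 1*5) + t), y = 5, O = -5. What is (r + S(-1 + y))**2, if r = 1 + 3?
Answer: 529/36 ≈ 14.694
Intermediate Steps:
S(t) = 1/(-10 + t) (S(t) = 1/((-5 - 1*5) + t) = 1/((-5 - 5) + t) = 1/(-10 + t))
r = 4
(r + S(-1 + y))**2 = (4 + 1/(-10 + (-1 + 5)))**2 = (4 + 1/(-10 + 4))**2 = (4 + 1/(-6))**2 = (4 - 1/6)**2 = (23/6)**2 = 529/36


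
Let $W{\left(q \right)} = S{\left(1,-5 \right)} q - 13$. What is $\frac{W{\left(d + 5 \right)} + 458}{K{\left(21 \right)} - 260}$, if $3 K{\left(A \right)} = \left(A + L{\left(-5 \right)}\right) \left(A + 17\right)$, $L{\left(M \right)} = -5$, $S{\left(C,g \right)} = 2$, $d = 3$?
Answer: $- \frac{1383}{172} \approx -8.0407$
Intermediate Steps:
$W{\left(q \right)} = -13 + 2 q$ ($W{\left(q \right)} = 2 q - 13 = -13 + 2 q$)
$K{\left(A \right)} = \frac{\left(-5 + A\right) \left(17 + A\right)}{3}$ ($K{\left(A \right)} = \frac{\left(A - 5\right) \left(A + 17\right)}{3} = \frac{\left(-5 + A\right) \left(17 + A\right)}{3}$)
$\frac{W{\left(d + 5 \right)} + 458}{K{\left(21 \right)} - 260} = \frac{\left(-13 + 2 \left(3 + 5\right)\right) + 458}{\left(- \frac{85}{3} + 4 \cdot 21 + \frac{21^{2}}{3}\right) - 260} = \frac{\left(-13 + 2 \cdot 8\right) + 458}{\left(- \frac{85}{3} + 84 + \frac{1}{3} \cdot 441\right) - 260} = \frac{\left(-13 + 16\right) + 458}{\left(- \frac{85}{3} + 84 + 147\right) - 260} = \frac{3 + 458}{\frac{608}{3} - 260} = \frac{461}{- \frac{172}{3}} = 461 \left(- \frac{3}{172}\right) = - \frac{1383}{172}$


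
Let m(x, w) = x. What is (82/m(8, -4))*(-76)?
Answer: -779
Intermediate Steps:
(82/m(8, -4))*(-76) = (82/8)*(-76) = ((⅛)*82)*(-76) = (41/4)*(-76) = -779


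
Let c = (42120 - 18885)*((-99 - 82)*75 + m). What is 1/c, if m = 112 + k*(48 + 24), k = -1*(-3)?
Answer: -1/307794045 ≈ -3.2489e-9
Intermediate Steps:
k = 3
m = 328 (m = 112 + 3*(48 + 24) = 112 + 3*72 = 112 + 216 = 328)
c = -307794045 (c = (42120 - 18885)*((-99 - 82)*75 + 328) = 23235*(-181*75 + 328) = 23235*(-13575 + 328) = 23235*(-13247) = -307794045)
1/c = 1/(-307794045) = -1/307794045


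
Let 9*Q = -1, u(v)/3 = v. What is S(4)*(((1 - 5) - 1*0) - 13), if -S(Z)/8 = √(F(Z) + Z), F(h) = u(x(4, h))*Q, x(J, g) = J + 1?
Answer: 136*√21/3 ≈ 207.74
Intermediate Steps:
x(J, g) = 1 + J
u(v) = 3*v
Q = -⅑ (Q = (⅑)*(-1) = -⅑ ≈ -0.11111)
F(h) = -5/3 (F(h) = (3*(1 + 4))*(-⅑) = (3*5)*(-⅑) = 15*(-⅑) = -5/3)
S(Z) = -8*√(-5/3 + Z)
S(4)*(((1 - 5) - 1*0) - 13) = (-8*√(-15 + 9*4)/3)*(((1 - 5) - 1*0) - 13) = (-8*√(-15 + 36)/3)*((-4 + 0) - 13) = (-8*√21/3)*(-4 - 13) = -8*√21/3*(-17) = 136*√21/3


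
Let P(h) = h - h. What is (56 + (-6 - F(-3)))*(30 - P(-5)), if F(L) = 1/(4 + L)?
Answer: 1470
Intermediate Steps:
P(h) = 0
(56 + (-6 - F(-3)))*(30 - P(-5)) = (56 + (-6 - 1/(4 - 3)))*(30 - 1*0) = (56 + (-6 - 1/1))*(30 + 0) = (56 + (-6 - 1*1))*30 = (56 + (-6 - 1))*30 = (56 - 7)*30 = 49*30 = 1470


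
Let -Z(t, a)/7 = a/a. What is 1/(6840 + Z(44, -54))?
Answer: 1/6833 ≈ 0.00014635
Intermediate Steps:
Z(t, a) = -7 (Z(t, a) = -7*a/a = -7*1 = -7)
1/(6840 + Z(44, -54)) = 1/(6840 - 7) = 1/6833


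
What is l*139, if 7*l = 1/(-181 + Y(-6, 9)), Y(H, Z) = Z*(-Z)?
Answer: -139/1834 ≈ -0.075791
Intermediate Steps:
Y(H, Z) = -Z²
l = -1/1834 (l = 1/(7*(-181 - 1*9²)) = 1/(7*(-181 - 1*81)) = 1/(7*(-181 - 81)) = (⅐)/(-262) = (⅐)*(-1/262) = -1/1834 ≈ -0.00054526)
l*139 = -1/1834*139 = -139/1834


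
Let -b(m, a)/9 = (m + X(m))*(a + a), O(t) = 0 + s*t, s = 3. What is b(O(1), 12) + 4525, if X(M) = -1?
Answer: 4093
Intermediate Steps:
O(t) = 3*t (O(t) = 0 + 3*t = 3*t)
b(m, a) = -18*a*(-1 + m) (b(m, a) = -9*(m - 1)*(a + a) = -9*(-1 + m)*2*a = -18*a*(-1 + m))
b(O(1), 12) + 4525 = 18*12*(1 - 3) + 4525 = 18*12*(-2) + 4525 = -432 + 4525 = 4093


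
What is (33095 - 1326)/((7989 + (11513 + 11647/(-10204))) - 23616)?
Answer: -324170876/41990903 ≈ -7.7200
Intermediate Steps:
(33095 - 1326)/((7989 + (11513 + 11647/(-10204))) - 23616) = 31769/((7989 + (11513 + 11647*(-1/10204))) - 23616) = 31769/((7989 + (11513 - 11647/10204)) - 23616) = 31769/((7989 + 117467005/10204) - 23616) = 31769/(198986761/10204 - 23616) = 31769/(-41990903/10204) = 31769*(-10204/41990903) = -324170876/41990903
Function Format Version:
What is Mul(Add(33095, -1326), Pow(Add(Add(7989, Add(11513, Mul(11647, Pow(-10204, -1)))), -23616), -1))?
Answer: Rational(-324170876, 41990903) ≈ -7.7200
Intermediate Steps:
Mul(Add(33095, -1326), Pow(Add(Add(7989, Add(11513, Mul(11647, Pow(-10204, -1)))), -23616), -1)) = Mul(31769, Pow(Add(Add(7989, Add(11513, Mul(11647, Rational(-1, 10204)))), -23616), -1)) = Mul(31769, Pow(Add(Add(7989, Add(11513, Rational(-11647, 10204))), -23616), -1)) = Mul(31769, Pow(Add(Add(7989, Rational(117467005, 10204)), -23616), -1)) = Mul(31769, Pow(Add(Rational(198986761, 10204), -23616), -1)) = Mul(31769, Pow(Rational(-41990903, 10204), -1)) = Mul(31769, Rational(-10204, 41990903)) = Rational(-324170876, 41990903)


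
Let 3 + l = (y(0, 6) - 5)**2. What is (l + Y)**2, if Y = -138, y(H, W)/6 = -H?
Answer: 13456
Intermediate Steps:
y(H, W) = -6*H (y(H, W) = 6*(-H) = -6*H)
l = 22 (l = -3 + (-6*0 - 5)**2 = -3 + (0 - 5)**2 = -3 + (-5)**2 = -3 + 25 = 22)
(l + Y)**2 = (22 - 138)**2 = (-116)**2 = 13456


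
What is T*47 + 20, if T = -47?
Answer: -2189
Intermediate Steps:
T*47 + 20 = -47*47 + 20 = -2209 + 20 = -2189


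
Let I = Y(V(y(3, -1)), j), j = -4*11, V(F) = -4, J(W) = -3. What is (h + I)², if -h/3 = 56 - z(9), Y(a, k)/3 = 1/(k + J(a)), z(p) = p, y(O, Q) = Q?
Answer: 43956900/2209 ≈ 19899.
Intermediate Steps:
j = -44
Y(a, k) = 3/(-3 + k) (Y(a, k) = 3/(k - 3) = 3/(-3 + k))
h = -141 (h = -3*(56 - 1*9) = -3*(56 - 9) = -3*47 = -141)
I = -3/47 (I = 3/(-3 - 44) = 3/(-47) = 3*(-1/47) = -3/47 ≈ -0.063830)
(h + I)² = (-141 - 3/47)² = (-6630/47)² = 43956900/2209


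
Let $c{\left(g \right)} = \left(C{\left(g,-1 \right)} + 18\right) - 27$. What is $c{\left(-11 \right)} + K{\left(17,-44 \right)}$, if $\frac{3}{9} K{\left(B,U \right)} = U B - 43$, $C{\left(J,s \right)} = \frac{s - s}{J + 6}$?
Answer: $-2382$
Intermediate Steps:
$C{\left(J,s \right)} = 0$ ($C{\left(J,s \right)} = \frac{0}{6 + J} = 0$)
$K{\left(B,U \right)} = -129 + 3 B U$ ($K{\left(B,U \right)} = 3 \left(U B - 43\right) = 3 \left(B U - 43\right) = 3 \left(-43 + B U\right) = -129 + 3 B U$)
$c{\left(g \right)} = -9$ ($c{\left(g \right)} = \left(0 + 18\right) - 27 = 18 - 27 = -9$)
$c{\left(-11 \right)} + K{\left(17,-44 \right)} = -9 + \left(-129 + 3 \cdot 17 \left(-44\right)\right) = -9 - 2373 = -2382$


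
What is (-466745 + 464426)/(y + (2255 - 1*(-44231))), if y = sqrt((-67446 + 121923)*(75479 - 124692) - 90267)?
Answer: -53900517/2421007532 + 2319*I*sqrt(670266717)/2421007532 ≈ -0.022264 + 0.024799*I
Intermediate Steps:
y = 2*I*sqrt(670266717) (y = sqrt(54477*(-49213) - 90267) = sqrt(-2680976601 - 90267) = sqrt(-2681066868) = 2*I*sqrt(670266717) ≈ 51779.0*I)
(-466745 + 464426)/(y + (2255 - 1*(-44231))) = (-466745 + 464426)/(2*I*sqrt(670266717) + (2255 - 1*(-44231))) = -2319/(2*I*sqrt(670266717) + (2255 + 44231)) = -2319/(2*I*sqrt(670266717) + 46486) = -2319/(46486 + 2*I*sqrt(670266717))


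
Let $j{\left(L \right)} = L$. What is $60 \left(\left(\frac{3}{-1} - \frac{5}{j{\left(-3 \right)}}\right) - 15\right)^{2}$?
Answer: $\frac{48020}{3} \approx 16007.0$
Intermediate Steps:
$60 \left(\left(\frac{3}{-1} - \frac{5}{j{\left(-3 \right)}}\right) - 15\right)^{2} = 60 \left(\left(\frac{3}{-1} - \frac{5}{-3}\right) - 15\right)^{2} = 60 \left(\left(3 \left(-1\right) - - \frac{5}{3}\right) - 15\right)^{2} = 60 \left(\left(-3 + \frac{5}{3}\right) - 15\right)^{2} = 60 \left(- \frac{4}{3} - 15\right)^{2} = 60 \left(- \frac{49}{3}\right)^{2} = 60 \cdot \frac{2401}{9} = \frac{48020}{3}$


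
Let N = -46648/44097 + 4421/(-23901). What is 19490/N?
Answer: -456482824834/29108593 ≈ -15682.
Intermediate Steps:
N = -145542965/117106933 (N = -46648*1/44097 + 4421*(-1/23901) = -46648/44097 - 4421/23901 = -145542965/117106933 ≈ -1.2428)
19490/N = 19490/(-145542965/117106933) = 19490*(-117106933/145542965) = -456482824834/29108593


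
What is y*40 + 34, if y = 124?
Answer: 4994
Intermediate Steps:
y*40 + 34 = 124*40 + 34 = 4960 + 34 = 4994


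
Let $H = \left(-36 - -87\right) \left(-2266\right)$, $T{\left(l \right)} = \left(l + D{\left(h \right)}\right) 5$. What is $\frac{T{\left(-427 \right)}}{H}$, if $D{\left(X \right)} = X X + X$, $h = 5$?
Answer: $\frac{1985}{115566} \approx 0.017176$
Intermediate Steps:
$D{\left(X \right)} = X + X^{2}$ ($D{\left(X \right)} = X^{2} + X = X + X^{2}$)
$T{\left(l \right)} = 150 + 5 l$ ($T{\left(l \right)} = \left(l + 5 \left(1 + 5\right)\right) 5 = \left(l + 5 \cdot 6\right) 5 = \left(l + 30\right) 5 = \left(30 + l\right) 5 = 150 + 5 l$)
$H = -115566$ ($H = \left(-36 + 87\right) \left(-2266\right) = 51 \left(-2266\right) = -115566$)
$\frac{T{\left(-427 \right)}}{H} = \frac{150 + 5 \left(-427\right)}{-115566} = \left(150 - 2135\right) \left(- \frac{1}{115566}\right) = \left(-1985\right) \left(- \frac{1}{115566}\right) = \frac{1985}{115566}$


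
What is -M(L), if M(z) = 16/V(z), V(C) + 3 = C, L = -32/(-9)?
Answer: -144/5 ≈ -28.800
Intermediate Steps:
L = 32/9 (L = -32*(-1/9) = 32/9 ≈ 3.5556)
V(C) = -3 + C
M(z) = 16/(-3 + z)
-M(L) = -16/(-3 + 32/9) = -16/5/9 = -16*9/5 = -1*144/5 = -144/5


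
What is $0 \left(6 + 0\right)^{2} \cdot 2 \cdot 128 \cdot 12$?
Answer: $0$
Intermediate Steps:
$0 \left(6 + 0\right)^{2} \cdot 2 \cdot 128 \cdot 12 = 0 \cdot 6^{2} \cdot 2 \cdot 1536 = 0 \cdot 36 \cdot 2 \cdot 1536 = 0 \cdot 2 \cdot 1536 = 0 \cdot 1536 = 0$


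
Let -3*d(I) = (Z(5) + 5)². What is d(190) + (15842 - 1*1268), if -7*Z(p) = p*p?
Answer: 2142278/147 ≈ 14573.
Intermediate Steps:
Z(p) = -p²/7 (Z(p) = -p*p/7 = -p²/7)
d(I) = -100/147 (d(I) = -(-⅐*5² + 5)²/3 = -(-⅐*25 + 5)²/3 = -(-25/7 + 5)²/3 = -(10/7)²/3 = -⅓*100/49 = -100/147)
d(190) + (15842 - 1*1268) = -100/147 + (15842 - 1*1268) = -100/147 + (15842 - 1268) = -100/147 + 14574 = 2142278/147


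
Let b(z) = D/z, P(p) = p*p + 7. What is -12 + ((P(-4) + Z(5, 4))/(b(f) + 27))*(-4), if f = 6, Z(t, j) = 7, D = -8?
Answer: -1284/77 ≈ -16.675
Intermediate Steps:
P(p) = 7 + p² (P(p) = p² + 7 = 7 + p²)
b(z) = -8/z
-12 + ((P(-4) + Z(5, 4))/(b(f) + 27))*(-4) = -12 + (((7 + (-4)²) + 7)/(-8/6 + 27))*(-4) = -12 + (((7 + 16) + 7)/(-8*⅙ + 27))*(-4) = -12 + ((23 + 7)/(-4/3 + 27))*(-4) = -12 + (30/(77/3))*(-4) = -12 + (30*(3/77))*(-4) = -12 + (90/77)*(-4) = -12 - 360/77 = -1284/77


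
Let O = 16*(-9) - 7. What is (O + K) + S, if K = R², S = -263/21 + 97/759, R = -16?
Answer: 492005/5313 ≈ 92.604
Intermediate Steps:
S = -65860/5313 (S = -263*1/21 + 97*(1/759) = -263/21 + 97/759 = -65860/5313 ≈ -12.396)
K = 256 (K = (-16)² = 256)
O = -151 (O = -144 - 7 = -151)
(O + K) + S = (-151 + 256) - 65860/5313 = 105 - 65860/5313 = 492005/5313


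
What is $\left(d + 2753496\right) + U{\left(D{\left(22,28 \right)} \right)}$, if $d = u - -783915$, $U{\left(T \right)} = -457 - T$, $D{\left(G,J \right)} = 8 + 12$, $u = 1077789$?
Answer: $4614723$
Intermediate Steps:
$D{\left(G,J \right)} = 20$
$d = 1861704$ ($d = 1077789 - -783915 = 1077789 + 783915 = 1861704$)
$\left(d + 2753496\right) + U{\left(D{\left(22,28 \right)} \right)} = \left(1861704 + 2753496\right) - 477 = 4615200 - 477 = 4614723$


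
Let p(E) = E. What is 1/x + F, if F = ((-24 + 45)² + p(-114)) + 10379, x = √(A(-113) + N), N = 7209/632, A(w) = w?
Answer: 10706 - 2*I*√10144706/64207 ≈ 10706.0 - 0.099213*I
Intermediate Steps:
N = 7209/632 (N = 7209*(1/632) = 7209/632 ≈ 11.407)
x = I*√10144706/316 (x = √(-113 + 7209/632) = √(-64207/632) = I*√10144706/316 ≈ 10.079*I)
F = 10706 (F = ((-24 + 45)² - 114) + 10379 = (21² - 114) + 10379 = (441 - 114) + 10379 = 327 + 10379 = 10706)
1/x + F = 1/(I*√10144706/316) + 10706 = -2*I*√10144706/64207 + 10706 = 10706 - 2*I*√10144706/64207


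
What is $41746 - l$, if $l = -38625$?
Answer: $80371$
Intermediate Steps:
$41746 - l = 41746 - -38625 = 41746 + 38625 = 80371$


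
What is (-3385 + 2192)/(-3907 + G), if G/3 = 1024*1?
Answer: 1193/835 ≈ 1.4287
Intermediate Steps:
G = 3072 (G = 3*(1024*1) = 3*1024 = 3072)
(-3385 + 2192)/(-3907 + G) = (-3385 + 2192)/(-3907 + 3072) = -1193/(-835) = -1193*(-1/835) = 1193/835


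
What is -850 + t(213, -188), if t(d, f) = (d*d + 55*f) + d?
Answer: 34392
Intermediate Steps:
t(d, f) = d + d**2 + 55*f (t(d, f) = (d**2 + 55*f) + d = d + d**2 + 55*f)
-850 + t(213, -188) = -850 + (213 + 213**2 + 55*(-188)) = -850 + (213 + 45369 - 10340) = -850 + 35242 = 34392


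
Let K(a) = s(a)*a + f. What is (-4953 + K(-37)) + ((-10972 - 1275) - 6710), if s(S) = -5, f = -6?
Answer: -23731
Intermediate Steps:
K(a) = -6 - 5*a (K(a) = -5*a - 6 = -6 - 5*a)
(-4953 + K(-37)) + ((-10972 - 1275) - 6710) = (-4953 + (-6 - 5*(-37))) + ((-10972 - 1275) - 6710) = (-4953 + (-6 + 185)) + (-12247 - 6710) = (-4953 + 179) - 18957 = -4774 - 18957 = -23731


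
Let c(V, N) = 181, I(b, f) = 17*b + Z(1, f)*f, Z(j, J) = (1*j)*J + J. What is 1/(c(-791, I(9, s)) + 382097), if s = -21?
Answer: 1/382278 ≈ 2.6159e-6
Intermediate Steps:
Z(j, J) = J + J*j (Z(j, J) = j*J + J = J*j + J = J + J*j)
I(b, f) = 2*f**2 + 17*b (I(b, f) = 17*b + (f*(1 + 1))*f = 17*b + (f*2)*f = 17*b + (2*f)*f = 17*b + 2*f**2 = 2*f**2 + 17*b)
1/(c(-791, I(9, s)) + 382097) = 1/(181 + 382097) = 1/382278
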